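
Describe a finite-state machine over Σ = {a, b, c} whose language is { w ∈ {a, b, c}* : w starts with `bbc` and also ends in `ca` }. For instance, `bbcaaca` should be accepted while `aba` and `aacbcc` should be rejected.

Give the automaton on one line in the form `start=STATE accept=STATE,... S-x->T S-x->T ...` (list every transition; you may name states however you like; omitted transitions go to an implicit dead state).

start=q0 accept=q7 q0-a->q1 q0-b->q2 q0-c->q3 q1-a->q1 q1-b->q1 q1-c->q3 q2-a->q1 q2-b->q4 q2-c->q3 q3-a->q5 q3-b->q1 q3-c->q3 q4-a->q1 q4-b->q1 q4-c->q6 q5-a->q1 q5-b->q1 q5-c->q3 q6-a->q7 q6-b->q8 q6-c->q6 q7-a->q8 q7-b->q8 q7-c->q6 q8-a->q8 q8-b->q8 q8-c->q6

Handle the two conditions separately and then intersect. One (5 states) tracks whether the input so far still matches the prefix `bbc`; the other (3 states) tracks how much of the suffix `ca` has currently been matched. Each combined state is a pair, one component from each; accept when both components accept.
With 9 states:
        a   b   c  
>  q0   q1  q2  q3 
   q1   q1  q1  q3 
   q2   q1  q4  q3 
   q3   q5  q1  q3 
   q4   q1  q1  q6 
   q5   q1  q1  q3 
   q6   q7  q8  q6 
 * q7   q8  q8  q6 
   q8   q8  q8  q6 
(> = start, * = accepting)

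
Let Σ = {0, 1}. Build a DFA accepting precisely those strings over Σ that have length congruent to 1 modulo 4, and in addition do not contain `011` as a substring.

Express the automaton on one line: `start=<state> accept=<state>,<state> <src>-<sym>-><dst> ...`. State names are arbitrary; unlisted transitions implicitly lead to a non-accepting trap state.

Run two small machines in parallel and take their product. The first has 4 states tracking the input length modulo 4; the second has 4 states tracking partial matches of the forbidden pattern `011`. A product state is a pair (one from each), accepting exactly when both do.
With 16 states:
       0  1 
>  A   B  C 
 * B   D  E 
 * C   D  F 
   D   G  H 
   E   G  I 
   F   G  J 
   G   K  L 
   H   K  M 
   I   M  M 
   J   K  A 
   K   B  N 
   L   B  O 
   M   O  O 
 * N   D  P 
   O   P  P 
   P   I  I 
(> = start, * = accepting)

start=A accept=B,C,N A-0->B A-1->C B-0->D B-1->E C-0->D C-1->F D-0->G D-1->H E-0->G E-1->I F-0->G F-1->J G-0->K G-1->L H-0->K H-1->M I-0->M I-1->M J-0->K J-1->A K-0->B K-1->N L-0->B L-1->O M-0->O M-1->O N-0->D N-1->P O-0->P O-1->P P-0->I P-1->I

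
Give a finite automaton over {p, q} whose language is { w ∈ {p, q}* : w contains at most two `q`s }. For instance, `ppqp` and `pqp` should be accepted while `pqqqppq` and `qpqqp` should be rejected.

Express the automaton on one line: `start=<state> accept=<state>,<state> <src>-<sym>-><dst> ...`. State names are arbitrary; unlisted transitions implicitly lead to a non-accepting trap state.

start=s0 accept=s0,s1,s2 s0-p->s0 s0-q->s1 s1-p->s1 s1-q->s2 s2-p->s2 s2-q->s3 s3-p->s3 s3-q->s3

Count `q`s, saturating at 3: states s0 through s2 mean 0 through 2 `q`s seen; s3 means more than 2. Each `q` increments (capped at s3); other symbols loop. Accept from {s0, s1, s2}.
With 4 states:
        p   q  
>* s0   s0  s1 
 * s1   s1  s2 
 * s2   s2  s3 
   s3   s3  s3 
(> = start, * = accepting)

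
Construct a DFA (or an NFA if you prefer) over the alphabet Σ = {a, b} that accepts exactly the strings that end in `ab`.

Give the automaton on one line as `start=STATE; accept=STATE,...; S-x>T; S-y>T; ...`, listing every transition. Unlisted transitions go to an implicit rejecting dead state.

start=q0; accept=q2; q0-a>q1; q0-b>q0; q1-a>q1; q1-b>q2; q2-a>q1; q2-b>q0

Remember how much of `ab` the current input suffix matches. State q0 means no match yet; q1 means the last symbol is `a`; q2 means the last 2 symbols are `ab`. Only q2 accepts. On a mismatch, fall back to the longest proper suffix that is still a prefix of `ab`.
3 states suffice.
        a   b  
>  q0   q1  q0 
   q1   q1  q2 
 * q2   q1  q0 
(> = start, * = accepting)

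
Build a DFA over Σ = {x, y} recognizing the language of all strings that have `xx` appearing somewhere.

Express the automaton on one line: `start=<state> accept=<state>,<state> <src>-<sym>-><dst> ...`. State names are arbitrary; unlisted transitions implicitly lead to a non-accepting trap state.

Track how much of `xx` has been matched so far: state S0 is no progress, S2 is the absorbing accept state reached once `xx` has occurred. Intermediate states record partial matches; on a mismatch, fall back to the longest reusable overlap.
With 3 states:
        x   y  
>  S0   S1  S0 
   S1   S2  S0 
 * S2   S2  S2 
(> = start, * = accepting)

start=S0 accept=S2 S0-x->S1 S0-y->S0 S1-x->S2 S1-y->S0 S2-x->S2 S2-y->S2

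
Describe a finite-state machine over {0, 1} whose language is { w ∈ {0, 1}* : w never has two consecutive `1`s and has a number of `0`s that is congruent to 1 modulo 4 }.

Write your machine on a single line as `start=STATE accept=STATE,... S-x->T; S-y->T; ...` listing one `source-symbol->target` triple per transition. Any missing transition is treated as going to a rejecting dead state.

Build one automaton per condition and run them in lockstep. One (3 states) tracks partial matches of the forbidden pattern `11`; the other (4 states) tracks the count of `0`s modulo 4. Each combined state is a pair, one component from each; accept when both components accept.
          0    1  
>  q0     q1   q2 
 * q1     q3   q4 
   q2     q1   q5 
   q3     q6   q7 
 * q4     q3   q8 
   q5     q8   q5 
   q6     q0   q9 
   q7     q6  q10 
   q8    q10   q8 
   q9     q0  q11 
   q10   q11  q10 
   q11    q5  q11 
(> = start, * = accepting)

start=q0; accept=q1,q4; q0-0->q1; q0-1->q2; q1-0->q3; q1-1->q4; q2-0->q1; q2-1->q5; q3-0->q6; q3-1->q7; q4-0->q3; q4-1->q8; q5-0->q8; q5-1->q5; q6-0->q0; q6-1->q9; q7-0->q6; q7-1->q10; q8-0->q10; q8-1->q8; q9-0->q0; q9-1->q11; q10-0->q11; q10-1->q10; q11-0->q5; q11-1->q11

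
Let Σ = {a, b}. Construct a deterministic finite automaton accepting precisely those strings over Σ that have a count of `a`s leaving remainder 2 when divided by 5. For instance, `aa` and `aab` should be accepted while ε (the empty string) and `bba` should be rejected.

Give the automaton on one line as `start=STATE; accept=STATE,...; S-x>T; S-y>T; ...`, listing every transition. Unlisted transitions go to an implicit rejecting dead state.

The only thing that matters is how many `a`s have appeared, reduced mod 5. Use one state per residue: q0 for 0, …, q4 for 4. Reading `a` moves to the next residue; anything else stays put. q2 is accepting.
A 5-state machine:
        a   b  
>  q0   q1  q0 
   q1   q2  q1 
 * q2   q3  q2 
   q3   q4  q3 
   q4   q0  q4 
(> = start, * = accepting)

start=q0; accept=q2; q0-a>q1; q0-b>q0; q1-a>q2; q1-b>q1; q2-a>q3; q2-b>q2; q3-a>q4; q3-b>q3; q4-a>q0; q4-b>q4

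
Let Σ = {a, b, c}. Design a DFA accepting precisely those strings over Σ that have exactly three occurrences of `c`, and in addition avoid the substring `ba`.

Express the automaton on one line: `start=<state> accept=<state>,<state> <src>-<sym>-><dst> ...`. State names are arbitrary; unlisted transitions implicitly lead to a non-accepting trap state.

Handle the two conditions separately and then intersect. The first has 5 states tracking the count of `c`s, saturating at 4; the second has 3 states tracking partial matches of the forbidden pattern `ba`. A product state is a pair (one from each), accepting exactly when both do.
15 states suffice.
          a    b    c  
>  q0     q0   q1   q2 
   q1     q3   q1   q2 
   q2     q2   q4   q5 
   q3     q3   q3   q6 
   q4     q6   q4   q5 
   q5     q5   q7   q8 
   q6     q6   q6   q9 
   q7     q9   q7   q8 
 * q8     q8  q10  q11 
   q9     q9   q9  q12 
 * q10   q12  q10  q11 
   q11   q11  q13  q11 
   q12   q12  q12  q14 
   q13   q14  q13  q11 
   q14   q14  q14  q14 
(> = start, * = accepting)

start=q0 accept=q8,q10 q0-a->q0 q0-b->q1 q0-c->q2 q1-a->q3 q1-b->q1 q1-c->q2 q2-a->q2 q2-b->q4 q2-c->q5 q3-a->q3 q3-b->q3 q3-c->q6 q4-a->q6 q4-b->q4 q4-c->q5 q5-a->q5 q5-b->q7 q5-c->q8 q6-a->q6 q6-b->q6 q6-c->q9 q7-a->q9 q7-b->q7 q7-c->q8 q8-a->q8 q8-b->q10 q8-c->q11 q9-a->q9 q9-b->q9 q9-c->q12 q10-a->q12 q10-b->q10 q10-c->q11 q11-a->q11 q11-b->q13 q11-c->q11 q12-a->q12 q12-b->q12 q12-c->q14 q13-a->q14 q13-b->q13 q13-c->q11 q14-a->q14 q14-b->q14 q14-c->q14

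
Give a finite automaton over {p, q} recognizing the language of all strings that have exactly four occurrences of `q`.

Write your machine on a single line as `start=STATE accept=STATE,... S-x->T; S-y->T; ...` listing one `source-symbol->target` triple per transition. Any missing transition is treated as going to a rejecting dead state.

Count `q`s, saturating at 5: states S0 through S4 mean 0 through 4 `q`s seen; S5 means more than 4. Each `q` increments (capped at S5); other symbols loop. Accept from {S4}.
With 6 states:
        p   q  
>  S0   S0  S1 
   S1   S1  S2 
   S2   S2  S3 
   S3   S3  S4 
 * S4   S4  S5 
   S5   S5  S5 
(> = start, * = accepting)

start=S0; accept=S4; S0-p->S0; S0-q->S1; S1-p->S1; S1-q->S2; S2-p->S2; S2-q->S3; S3-p->S3; S3-q->S4; S4-p->S4; S4-q->S5; S5-p->S5; S5-q->S5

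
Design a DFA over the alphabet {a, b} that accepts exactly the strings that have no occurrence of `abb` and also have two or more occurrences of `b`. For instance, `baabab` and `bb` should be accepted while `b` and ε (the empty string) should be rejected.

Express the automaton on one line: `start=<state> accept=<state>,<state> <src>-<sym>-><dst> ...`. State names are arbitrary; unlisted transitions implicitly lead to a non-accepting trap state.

Build one automaton per condition and run them in lockstep. The first has 4 states tracking partial matches of the forbidden pattern `abb`; the second has 4 states tracking the count of `b`s, saturating at 3. A product state is a pair (one from each), accepting exactly when both do. Minimizing collapses redundant product states.
A 9-state machine:
        a   b  
>  q0   q1  q2 
   q1   q1  q3 
   q2   q4  q5 
   q3   q4  q6 
   q4   q4  q7 
 * q5   q8  q5 
   q6   q6  q6 
 * q7   q8  q6 
 * q8   q8  q7 
(> = start, * = accepting)

start=q0 accept=q5,q7,q8 q0-a->q1 q0-b->q2 q1-a->q1 q1-b->q3 q2-a->q4 q2-b->q5 q3-a->q4 q3-b->q6 q4-a->q4 q4-b->q7 q5-a->q8 q5-b->q5 q6-a->q6 q6-b->q6 q7-a->q8 q7-b->q6 q8-a->q8 q8-b->q7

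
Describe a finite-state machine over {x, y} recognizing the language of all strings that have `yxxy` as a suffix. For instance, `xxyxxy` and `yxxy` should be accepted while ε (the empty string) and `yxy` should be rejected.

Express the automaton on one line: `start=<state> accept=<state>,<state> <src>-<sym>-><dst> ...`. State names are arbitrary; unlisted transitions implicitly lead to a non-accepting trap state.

Let each state record the length of the longest suffix of the input read so far that is also a prefix of `yxxy`. q1 means the last symbol is `y`; q2 means the last 2 symbols are `yx`; q3 means the last 3 symbols are `yxx`; q4 means the last 4 symbols are `yxxy`. Accept only at q4, where the string currently ends in `yxxy`.
        x   y  
>  q0   q0  q1 
   q1   q2  q1 
   q2   q3  q1 
   q3   q0  q4 
 * q4   q2  q1 
(> = start, * = accepting)

start=q0 accept=q4 q0-x->q0 q0-y->q1 q1-x->q2 q1-y->q1 q2-x->q3 q2-y->q1 q3-x->q0 q3-y->q4 q4-x->q2 q4-y->q1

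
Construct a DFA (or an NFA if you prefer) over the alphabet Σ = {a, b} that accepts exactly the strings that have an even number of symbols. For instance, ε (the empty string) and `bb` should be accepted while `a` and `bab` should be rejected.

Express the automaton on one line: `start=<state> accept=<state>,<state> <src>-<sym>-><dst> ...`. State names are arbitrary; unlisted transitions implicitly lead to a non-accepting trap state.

start=S0 accept=S0 S0-a->S1 S0-b->S1 S1-a->S0 S1-b->S0

Only the length mod 2 matters, so use a 2-cycle: from any state, every input symbol moves to the next state, wrapping S1 back to S0. Mark S0 accepting.
A 2-state machine:
        a   b  
>* S0   S1  S1 
   S1   S0  S0 
(> = start, * = accepting)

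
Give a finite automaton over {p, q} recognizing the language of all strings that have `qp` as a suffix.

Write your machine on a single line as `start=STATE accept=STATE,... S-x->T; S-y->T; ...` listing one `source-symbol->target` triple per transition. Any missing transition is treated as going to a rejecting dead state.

Let each state record the length of the longest suffix of the input read so far that is also a prefix of `qp`. s1 means the last symbol is `q`; s2 means the last 2 symbols are `qp`. Accept only at s2, where the string currently ends in `qp`.
3 states suffice.
        p   q  
>  s0   s0  s1 
   s1   s2  s1 
 * s2   s0  s1 
(> = start, * = accepting)

start=s0; accept=s2; s0-p->s0; s0-q->s1; s1-p->s2; s1-q->s1; s2-p->s0; s2-q->s1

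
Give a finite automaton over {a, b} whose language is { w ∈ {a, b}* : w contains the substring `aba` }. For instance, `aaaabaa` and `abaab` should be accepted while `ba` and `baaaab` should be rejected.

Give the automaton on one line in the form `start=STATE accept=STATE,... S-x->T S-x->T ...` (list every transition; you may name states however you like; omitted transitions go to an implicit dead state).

start=s0 accept=s3 s0-a->s1 s0-b->s0 s1-a->s1 s1-b->s2 s2-a->s3 s2-b->s0 s3-a->s3 s3-b->s3

Track how much of `aba` has been matched so far: state s0 is no progress, s3 is the absorbing accept state reached once `aba` has occurred. Intermediate states record partial matches; on a mismatch, fall back to the longest reusable overlap.
A 4-state machine:
        a   b  
>  s0   s1  s0 
   s1   s1  s2 
   s2   s3  s0 
 * s3   s3  s3 
(> = start, * = accepting)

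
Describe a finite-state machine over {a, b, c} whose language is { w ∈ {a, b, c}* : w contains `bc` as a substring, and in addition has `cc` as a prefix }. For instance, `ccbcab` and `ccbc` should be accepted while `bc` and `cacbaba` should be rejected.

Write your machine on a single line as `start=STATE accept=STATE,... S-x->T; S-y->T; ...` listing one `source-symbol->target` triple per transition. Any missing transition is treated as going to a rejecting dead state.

Build one automaton per condition and run them in lockstep. The first has 3 states tracking whether and how much of `bc` has been seen; the second has 4 states tracking whether the input so far still matches the prefix `cc`. A product state is a pair (one from each), accepting exactly when both do.
An 8-state machine:
        a   b   c  
>  s0   s1  s2  s3 
   s1   s1  s2  s1 
   s2   s1  s2  s4 
   s3   s1  s2  s5 
   s4   s4  s4  s4 
   s5   s5  s6  s5 
   s6   s5  s6  s7 
 * s7   s7  s7  s7 
(> = start, * = accepting)

start=s0; accept=s7; s0-a->s1; s0-b->s2; s0-c->s3; s1-a->s1; s1-b->s2; s1-c->s1; s2-a->s1; s2-b->s2; s2-c->s4; s3-a->s1; s3-b->s2; s3-c->s5; s4-a->s4; s4-b->s4; s4-c->s4; s5-a->s5; s5-b->s6; s5-c->s5; s6-a->s5; s6-b->s6; s6-c->s7; s7-a->s7; s7-b->s7; s7-c->s7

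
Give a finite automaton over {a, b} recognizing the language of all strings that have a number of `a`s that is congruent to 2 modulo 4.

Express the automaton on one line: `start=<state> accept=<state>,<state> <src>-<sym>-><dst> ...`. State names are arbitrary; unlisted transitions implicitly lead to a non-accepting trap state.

Keep the running count of `a`s modulo 4: each `a` advances along the cycle S0 → S1 → S2 → S3 → S0 while other symbols loop. Accept at S2.
4 states suffice.
        a   b  
>  S0   S1  S0 
   S1   S2  S1 
 * S2   S3  S2 
   S3   S0  S3 
(> = start, * = accepting)

start=S0 accept=S2 S0-a->S1 S0-b->S0 S1-a->S2 S1-b->S1 S2-a->S3 S2-b->S2 S3-a->S0 S3-b->S3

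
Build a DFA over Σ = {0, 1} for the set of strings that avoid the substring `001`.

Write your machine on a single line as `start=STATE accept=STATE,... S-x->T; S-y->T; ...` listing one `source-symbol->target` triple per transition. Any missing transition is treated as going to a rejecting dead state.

Track partial matches of the forbidden pattern `001`. State S3 is a dead state reached once `001` has occurred; every other state accepts. S0 means no part of `001` is currently matched.
With 4 states:
        0   1  
>* S0   S1  S0 
 * S1   S2  S0 
 * S2   S2  S3 
   S3   S3  S3 
(> = start, * = accepting)

start=S0; accept=S0,S1,S2; S0-0->S1; S0-1->S0; S1-0->S2; S1-1->S0; S2-0->S2; S2-1->S3; S3-0->S3; S3-1->S3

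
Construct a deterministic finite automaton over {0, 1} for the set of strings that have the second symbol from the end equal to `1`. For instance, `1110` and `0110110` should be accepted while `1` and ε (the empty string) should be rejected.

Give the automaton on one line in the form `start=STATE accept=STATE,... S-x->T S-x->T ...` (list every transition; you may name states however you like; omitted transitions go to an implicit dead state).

A DFA must remember the last 2 symbols (since which symbol is second-to-last isn't known until the input ends). Use one state per possible window of the last ≤2 symbols; accept from those whose window starts with `1`.
        0   1  
>  q0   q1  q2 
   q1   q3  q4 
   q2   q5  q6 
   q3   q3  q4 
   q4   q5  q6 
 * q5   q3  q4 
 * q6   q5  q6 
(> = start, * = accepting)

start=q0 accept=q5,q6 q0-0->q1 q0-1->q2 q1-0->q3 q1-1->q4 q2-0->q5 q2-1->q6 q3-0->q3 q3-1->q4 q4-0->q5 q4-1->q6 q5-0->q3 q5-1->q4 q6-0->q5 q6-1->q6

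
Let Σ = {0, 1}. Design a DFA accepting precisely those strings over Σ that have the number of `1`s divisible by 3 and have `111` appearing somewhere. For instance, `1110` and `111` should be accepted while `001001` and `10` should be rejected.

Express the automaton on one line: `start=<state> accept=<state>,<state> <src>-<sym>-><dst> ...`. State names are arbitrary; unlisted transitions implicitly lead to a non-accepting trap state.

Run two small machines in parallel and take their product. The first has 3 states tracking the count of `1`s modulo 3; the second has 4 states tracking whether and how much of `111` has been seen. A product state is a pair (one from each), accepting exactly when both do.
With 12 states:
          0    1  
>  S0     S0   S1 
   S1     S2   S3 
   S2     S2   S4 
   S3     S5   S6 
   S4     S5   S7 
   S5     S5   S8 
 * S6     S6   S9 
   S7     S0   S9 
   S8     S0  S10 
   S9     S9  S11 
   S10    S2  S11 
   S11   S11   S6 
(> = start, * = accepting)

start=S0 accept=S6 S0-0->S0 S0-1->S1 S1-0->S2 S1-1->S3 S2-0->S2 S2-1->S4 S3-0->S5 S3-1->S6 S4-0->S5 S4-1->S7 S5-0->S5 S5-1->S8 S6-0->S6 S6-1->S9 S7-0->S0 S7-1->S9 S8-0->S0 S8-1->S10 S9-0->S9 S9-1->S11 S10-0->S2 S10-1->S11 S11-0->S11 S11-1->S6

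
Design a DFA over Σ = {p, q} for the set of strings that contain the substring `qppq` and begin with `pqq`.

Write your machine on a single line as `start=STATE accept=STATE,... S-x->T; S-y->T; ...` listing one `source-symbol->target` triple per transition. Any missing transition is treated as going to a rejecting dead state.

start=A; accept=I; A-p->B; A-q->C; B-p->C; B-q->D; C-p->C; C-q->C; D-p->C; D-q->E; E-p->F; E-q->E; F-p->G; F-q->E; G-p->H; G-q->I; H-p->H; H-q->E; I-p->I; I-q->I

Handle the two conditions separately and then intersect. One (5 states) tracks whether and how much of `qppq` has been seen; the other (5 states) tracks whether the input so far still matches the prefix `pqq`. Each combined state is a pair, one component from each; accept when both components accept. Equivalent product states are then merged.
With 9 states:
       p  q 
>  A   B  C 
   B   C  D 
   C   C  C 
   D   C  E 
   E   F  E 
   F   G  E 
   G   H  I 
   H   H  E 
 * I   I  I 
(> = start, * = accepting)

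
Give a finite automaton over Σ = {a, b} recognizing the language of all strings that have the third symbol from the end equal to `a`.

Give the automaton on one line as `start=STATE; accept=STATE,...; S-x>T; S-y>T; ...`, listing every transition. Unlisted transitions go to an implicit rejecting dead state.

start=q0; accept=q7,q8,q9,q10; q0-a>q1; q0-b>q2; q1-a>q3; q1-b>q4; q2-a>q5; q2-b>q6; q3-a>q7; q3-b>q8; q4-a>q9; q4-b>q10; q5-a>q11; q5-b>q12; q6-a>q13; q6-b>q14; q7-a>q7; q7-b>q8; q8-a>q9; q8-b>q10; q9-a>q11; q9-b>q12; q10-a>q13; q10-b>q14; q11-a>q7; q11-b>q8; q12-a>q9; q12-b>q10; q13-a>q11; q13-b>q12; q14-a>q13; q14-b>q14

Because acceptance depends on a position counted from the end, the machine has to buffer the most recent 3 symbols. Make each state the string of the last up-to-3 symbols read; on input `x` shift the window left and append `x`. Accept when the buffered window has length 3 and begins with `a`.
15 states suffice.
          a    b  
>  q0     q1   q2 
   q1     q3   q4 
   q2     q5   q6 
   q3     q7   q8 
   q4     q9  q10 
   q5    q11  q12 
   q6    q13  q14 
 * q7     q7   q8 
 * q8     q9  q10 
 * q9    q11  q12 
 * q10   q13  q14 
   q11    q7   q8 
   q12    q9  q10 
   q13   q11  q12 
   q14   q13  q14 
(> = start, * = accepting)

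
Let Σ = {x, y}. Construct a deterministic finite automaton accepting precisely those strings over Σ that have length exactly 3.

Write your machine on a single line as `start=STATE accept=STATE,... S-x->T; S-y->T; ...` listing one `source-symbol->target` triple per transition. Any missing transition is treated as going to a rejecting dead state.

We only need to distinguish lengths 0, 1, …, 3, and '>3'. Chain q0 → q1 → q2 → q3 → q4 on every symbol, with q4 looping. Accepting states: {q3}.
5 states suffice.
        x   y  
>  q0   q1  q1 
   q1   q2  q2 
   q2   q3  q3 
 * q3   q4  q4 
   q4   q4  q4 
(> = start, * = accepting)

start=q0; accept=q3; q0-x->q1; q0-y->q1; q1-x->q2; q1-y->q2; q2-x->q3; q2-y->q3; q3-x->q4; q3-y->q4; q4-x->q4; q4-y->q4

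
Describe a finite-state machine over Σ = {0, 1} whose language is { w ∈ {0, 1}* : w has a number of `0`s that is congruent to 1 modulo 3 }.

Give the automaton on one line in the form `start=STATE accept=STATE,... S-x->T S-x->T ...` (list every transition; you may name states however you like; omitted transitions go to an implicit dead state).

Keep the running count of `0`s modulo 3: each `0` advances along the cycle A → B → C → A while other symbols loop. Accept at B.
3 states suffice.
       0  1 
>  A   B  A 
 * B   C  B 
   C   A  C 
(> = start, * = accepting)

start=A accept=B A-0->B A-1->A B-0->C B-1->B C-0->A C-1->C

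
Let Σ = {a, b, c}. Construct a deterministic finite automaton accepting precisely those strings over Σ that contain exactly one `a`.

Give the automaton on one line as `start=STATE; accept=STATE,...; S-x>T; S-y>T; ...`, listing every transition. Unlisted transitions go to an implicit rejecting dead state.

start=s0; accept=s1; s0-a>s1; s0-b>s0; s0-c>s0; s1-a>s2; s1-b>s1; s1-c>s1; s2-a>s2; s2-b>s2; s2-c>s2

Only the number of `a`s matters, and only up to 2. Make a chain s0 → s1 → s2 advanced by each `a` (with s2 absorbing); every other symbol self-loops. The accepting set is {s1}.
3 states suffice.
        a   b   c  
>  s0   s1  s0  s0 
 * s1   s2  s1  s1 
   s2   s2  s2  s2 
(> = start, * = accepting)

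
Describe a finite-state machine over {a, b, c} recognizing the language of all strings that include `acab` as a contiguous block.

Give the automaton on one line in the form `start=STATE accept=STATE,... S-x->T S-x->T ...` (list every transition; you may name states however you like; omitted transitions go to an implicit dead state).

start=q0 accept=q4 q0-a->q1 q0-b->q0 q0-c->q0 q1-a->q1 q1-b->q0 q1-c->q2 q2-a->q3 q2-b->q0 q2-c->q0 q3-a->q1 q3-b->q4 q3-c->q2 q4-a->q4 q4-b->q4 q4-c->q4

Track how much of `acab` has been matched so far: state q0 is no progress, q4 is the absorbing accept state reached once `acab` has occurred. Intermediate states record partial matches; on a mismatch, fall back to the longest reusable overlap.
A 5-state machine:
        a   b   c  
>  q0   q1  q0  q0 
   q1   q1  q0  q2 
   q2   q3  q0  q0 
   q3   q1  q4  q2 
 * q4   q4  q4  q4 
(> = start, * = accepting)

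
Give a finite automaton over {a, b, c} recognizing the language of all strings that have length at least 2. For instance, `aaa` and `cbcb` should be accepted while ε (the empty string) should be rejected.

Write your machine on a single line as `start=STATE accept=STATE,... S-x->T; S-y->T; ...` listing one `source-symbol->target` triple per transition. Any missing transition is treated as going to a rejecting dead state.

We only need to distinguish lengths 0, 1, …, 2, and '>2'. Chain q0 → q1 → q2 → q3 on every symbol, with q3 looping. Accepting states: {q2, q3}.
        a   b   c  
>  q0   q1  q1  q1 
   q1   q2  q2  q2 
 * q2   q3  q3  q3 
 * q3   q3  q3  q3 
(> = start, * = accepting)

start=q0; accept=q2,q3; q0-a->q1; q0-b->q1; q0-c->q1; q1-a->q2; q1-b->q2; q1-c->q2; q2-a->q3; q2-b->q3; q2-c->q3; q3-a->q3; q3-b->q3; q3-c->q3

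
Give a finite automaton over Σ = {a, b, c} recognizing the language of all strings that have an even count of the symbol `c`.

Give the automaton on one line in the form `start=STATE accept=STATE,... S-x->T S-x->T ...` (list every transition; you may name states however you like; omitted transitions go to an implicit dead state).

start=S0 accept=S0 S0-a->S0 S0-b->S0 S0-c->S1 S1-a->S1 S1-b->S1 S1-c->S0

Keep the running count of `c`s modulo 2: each `c` advances along the cycle S0 → S1 → S0 while other symbols loop. Accept at S0.
        a   b   c  
>* S0   S0  S0  S1 
   S1   S1  S1  S0 
(> = start, * = accepting)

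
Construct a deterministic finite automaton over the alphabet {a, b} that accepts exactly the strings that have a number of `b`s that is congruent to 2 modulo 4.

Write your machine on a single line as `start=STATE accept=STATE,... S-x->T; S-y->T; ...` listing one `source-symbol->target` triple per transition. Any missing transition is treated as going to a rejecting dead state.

start=S0; accept=S2; S0-a->S0; S0-b->S1; S1-a->S1; S1-b->S2; S2-a->S2; S2-b->S3; S3-a->S3; S3-b->S0

Keep the running count of `b`s modulo 4: each `b` advances along the cycle S0 → S1 → S2 → S3 → S0 while other symbols loop. Accept at S2.
With 4 states:
        a   b  
>  S0   S0  S1 
   S1   S1  S2 
 * S2   S2  S3 
   S3   S3  S0 
(> = start, * = accepting)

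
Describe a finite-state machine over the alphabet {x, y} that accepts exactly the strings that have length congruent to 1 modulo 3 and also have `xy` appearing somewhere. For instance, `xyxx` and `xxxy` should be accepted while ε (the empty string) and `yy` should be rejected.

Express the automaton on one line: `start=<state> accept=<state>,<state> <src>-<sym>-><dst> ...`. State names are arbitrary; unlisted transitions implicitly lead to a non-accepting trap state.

start=q0 accept=q8 q0-x->q1 q0-y->q2 q1-x->q3 q1-y->q4 q2-x->q3 q2-y->q5 q3-x->q6 q3-y->q7 q4-x->q7 q4-y->q7 q5-x->q6 q5-y->q0 q6-x->q1 q6-y->q8 q7-x->q8 q7-y->q8 q8-x->q4 q8-y->q4

Build one automaton per condition and run them in lockstep. One (3 states) tracks the input length modulo 3; the other (3 states) tracks whether and how much of `xy` has been seen. Each combined state is a pair, one component from each; accept when both components accept.
        x   y  
>  q0   q1  q2 
   q1   q3  q4 
   q2   q3  q5 
   q3   q6  q7 
   q4   q7  q7 
   q5   q6  q0 
   q6   q1  q8 
   q7   q8  q8 
 * q8   q4  q4 
(> = start, * = accepting)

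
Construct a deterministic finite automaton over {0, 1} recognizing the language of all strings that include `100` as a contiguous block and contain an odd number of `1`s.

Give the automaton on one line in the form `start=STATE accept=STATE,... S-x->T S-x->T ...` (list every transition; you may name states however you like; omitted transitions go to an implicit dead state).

start=s0 accept=s4 s0-0->s0 s0-1->s1 s1-0->s2 s1-1->s3 s2-0->s4 s2-1->s3 s3-0->s5 s3-1->s1 s4-0->s4 s4-1->s6 s5-0->s6 s5-1->s1 s6-0->s6 s6-1->s4

Run two small machines in parallel and take their product. One (4 states) tracks whether and how much of `100` has been seen; the other (2 states) tracks the count of `1`s modulo 2. Each combined state is a pair, one component from each; accept when both components accept.
7 states suffice.
        0   1  
>  s0   s0  s1 
   s1   s2  s3 
   s2   s4  s3 
   s3   s5  s1 
 * s4   s4  s6 
   s5   s6  s1 
   s6   s6  s4 
(> = start, * = accepting)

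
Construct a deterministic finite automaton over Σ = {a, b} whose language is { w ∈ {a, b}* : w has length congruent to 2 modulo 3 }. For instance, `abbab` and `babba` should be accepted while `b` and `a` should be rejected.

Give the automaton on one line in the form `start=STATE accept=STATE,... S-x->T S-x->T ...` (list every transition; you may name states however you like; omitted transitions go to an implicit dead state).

start=q0 accept=q2 q0-a->q1 q0-b->q1 q1-a->q2 q1-b->q2 q2-a->q0 q2-b->q0

Only the length mod 3 matters, so use a 3-cycle: from any state, every input symbol moves to the next state, wrapping q2 back to q0. Mark q2 accepting.
A 3-state machine:
        a   b  
>  q0   q1  q1 
   q1   q2  q2 
 * q2   q0  q0 
(> = start, * = accepting)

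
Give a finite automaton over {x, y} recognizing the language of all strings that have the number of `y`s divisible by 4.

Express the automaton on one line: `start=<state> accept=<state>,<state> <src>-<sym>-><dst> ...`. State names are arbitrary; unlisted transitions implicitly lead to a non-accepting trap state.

Keep the running count of `y`s modulo 4: each `y` advances along the cycle q0 → q1 → q2 → q3 → q0 while other symbols loop. Accept at q0.
4 states suffice.
        x   y  
>* q0   q0  q1 
   q1   q1  q2 
   q2   q2  q3 
   q3   q3  q0 
(> = start, * = accepting)

start=q0 accept=q0 q0-x->q0 q0-y->q1 q1-x->q1 q1-y->q2 q2-x->q2 q2-y->q3 q3-x->q3 q3-y->q0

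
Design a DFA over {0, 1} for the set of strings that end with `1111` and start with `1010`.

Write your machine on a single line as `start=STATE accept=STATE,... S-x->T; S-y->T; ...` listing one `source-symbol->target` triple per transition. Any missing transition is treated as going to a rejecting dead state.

Run two small machines in parallel and take their product. One (5 states) tracks how much of the suffix `1111` has currently been matched; the other (6 states) tracks whether the input so far still matches the prefix `1010`. Each combined state is a pair, one component from each; accept when both components accept. Minimizing collapses redundant product states.
        0   1  
>  q0   q1  q2 
   q1   q1  q1 
   q2   q3  q1 
   q3   q1  q4 
   q4   q5  q1 
   q5   q5  q6 
   q6   q5  q7 
   q7   q5  q8 
   q8   q5  q9 
 * q9   q5  q9 
(> = start, * = accepting)

start=q0; accept=q9; q0-0->q1; q0-1->q2; q1-0->q1; q1-1->q1; q2-0->q3; q2-1->q1; q3-0->q1; q3-1->q4; q4-0->q5; q4-1->q1; q5-0->q5; q5-1->q6; q6-0->q5; q6-1->q7; q7-0->q5; q7-1->q8; q8-0->q5; q8-1->q9; q9-0->q5; q9-1->q9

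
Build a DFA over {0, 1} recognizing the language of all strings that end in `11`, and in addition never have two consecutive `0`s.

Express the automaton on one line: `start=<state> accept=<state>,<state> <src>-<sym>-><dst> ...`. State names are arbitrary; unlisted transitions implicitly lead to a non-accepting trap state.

start=q0 accept=q4 q0-0->q1 q0-1->q2 q1-0->q3 q1-1->q2 q2-0->q1 q2-1->q4 q3-0->q3 q3-1->q5 q4-0->q1 q4-1->q4 q5-0->q3 q5-1->q6 q6-0->q3 q6-1->q6

Build one automaton per condition and run them in lockstep. One (3 states) tracks how much of the suffix `11` has currently been matched; the other (3 states) tracks partial matches of the forbidden pattern `00`. Each combined state is a pair, one component from each; accept when both components accept.
With 7 states:
        0   1  
>  q0   q1  q2 
   q1   q3  q2 
   q2   q1  q4 
   q3   q3  q5 
 * q4   q1  q4 
   q5   q3  q6 
   q6   q3  q6 
(> = start, * = accepting)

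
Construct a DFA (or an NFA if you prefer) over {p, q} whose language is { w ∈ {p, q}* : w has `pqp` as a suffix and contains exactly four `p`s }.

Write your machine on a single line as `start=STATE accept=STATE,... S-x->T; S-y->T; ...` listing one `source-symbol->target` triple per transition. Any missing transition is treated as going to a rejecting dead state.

Run two small machines in parallel and take their product. The first has 4 states tracking how much of the suffix `pqp` has currently been matched; the second has 6 states tracking the count of `p`s, saturating at 5. A product state is a pair (one from each), accepting exactly when both do. Minimizing collapses redundant product states.
       p  q 
>  A   B  A 
   B   C  B 
   C   D  C 
   D   E  F 
   E   E  E 
   F   G  E 
 * G   E  E 
(> = start, * = accepting)

start=A; accept=G; A-p->B; A-q->A; B-p->C; B-q->B; C-p->D; C-q->C; D-p->E; D-q->F; E-p->E; E-q->E; F-p->G; F-q->E; G-p->E; G-q->E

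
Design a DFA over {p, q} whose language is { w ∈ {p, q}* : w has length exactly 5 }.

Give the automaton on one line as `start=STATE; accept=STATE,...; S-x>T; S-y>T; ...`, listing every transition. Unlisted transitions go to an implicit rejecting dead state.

start=s0; accept=s5; s0-p>s1; s0-q>s1; s1-p>s2; s1-q>s2; s2-p>s3; s2-q>s3; s3-p>s4; s3-q>s4; s4-p>s5; s4-q>s5; s5-p>s6; s5-q>s6; s6-p>s6; s6-q>s6

Count input length up to 6: every symbol moves from s0 toward s6, which means 'more than 5' and absorbs. Accept from {s5}.
7 states suffice.
        p   q  
>  s0   s1  s1 
   s1   s2  s2 
   s2   s3  s3 
   s3   s4  s4 
   s4   s5  s5 
 * s5   s6  s6 
   s6   s6  s6 
(> = start, * = accepting)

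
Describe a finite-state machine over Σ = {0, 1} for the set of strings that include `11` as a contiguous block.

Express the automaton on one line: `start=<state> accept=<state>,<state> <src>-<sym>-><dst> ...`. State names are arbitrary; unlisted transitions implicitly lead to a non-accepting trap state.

States q0..q1 record the length of the longest prefix of `11` that matches the current input suffix. Reaching q2 means `11` has been seen, and we stay there forever. Accept from q2.
        0   1  
>  q0   q0  q1 
   q1   q0  q2 
 * q2   q2  q2 
(> = start, * = accepting)

start=q0 accept=q2 q0-0->q0 q0-1->q1 q1-0->q0 q1-1->q2 q2-0->q2 q2-1->q2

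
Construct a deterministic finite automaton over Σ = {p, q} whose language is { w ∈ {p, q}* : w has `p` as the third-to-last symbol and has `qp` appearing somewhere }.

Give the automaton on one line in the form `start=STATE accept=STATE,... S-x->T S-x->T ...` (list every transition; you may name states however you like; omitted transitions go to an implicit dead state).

start=s0 accept=s5,s8,s9,s10 s0-p->s1 s0-q->s2 s1-p->s1 s1-q->s3 s2-p->s4 s2-q->s2 s3-p->s5 s3-q->s2 s4-p->s6 s4-q->s7 s5-p->s6 s5-q->s7 s6-p->s8 s6-q->s9 s7-p->s5 s7-q->s10 s8-p->s8 s8-q->s9 s9-p->s5 s9-q->s10 s10-p->s4 s10-q->s2

Handle the two conditions separately and then intersect. One (15 states) tracks the last 3 symbols read; the other (3 states) tracks whether and how much of `qp` has been seen. Each combined state is a pair, one component from each; accept when both components accept. After merging equivalent states the machine shrinks.
          p    q  
>  s0     s1   s2 
   s1     s1   s3 
   s2     s4   s2 
   s3     s5   s2 
   s4     s6   s7 
 * s5     s6   s7 
   s6     s8   s9 
   s7     s5  s10 
 * s8     s8   s9 
 * s9     s5  s10 
 * s10    s4   s2 
(> = start, * = accepting)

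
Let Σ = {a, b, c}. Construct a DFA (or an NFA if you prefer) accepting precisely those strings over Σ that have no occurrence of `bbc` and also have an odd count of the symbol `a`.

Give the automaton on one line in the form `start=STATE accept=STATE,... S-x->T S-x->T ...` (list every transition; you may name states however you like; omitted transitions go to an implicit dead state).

start=s0 accept=s1,s3,s5 s0-a->s1 s0-b->s2 s0-c->s0 s1-a->s0 s1-b->s3 s1-c->s1 s2-a->s1 s2-b->s4 s2-c->s0 s3-a->s0 s3-b->s5 s3-c->s1 s4-a->s1 s4-b->s4 s4-c->s6 s5-a->s0 s5-b->s5 s5-c->s6 s6-a->s6 s6-b->s6 s6-c->s6

Run two small machines in parallel and take their product. One (4 states) tracks partial matches of the forbidden pattern `bbc`; the other (2 states) tracks the count of `a`s modulo 2. Each combined state is a pair, one component from each; accept when both components accept. After merging equivalent states the machine shrinks.
A 7-state machine:
        a   b   c  
>  s0   s1  s2  s0 
 * s1   s0  s3  s1 
   s2   s1  s4  s0 
 * s3   s0  s5  s1 
   s4   s1  s4  s6 
 * s5   s0  s5  s6 
   s6   s6  s6  s6 
(> = start, * = accepting)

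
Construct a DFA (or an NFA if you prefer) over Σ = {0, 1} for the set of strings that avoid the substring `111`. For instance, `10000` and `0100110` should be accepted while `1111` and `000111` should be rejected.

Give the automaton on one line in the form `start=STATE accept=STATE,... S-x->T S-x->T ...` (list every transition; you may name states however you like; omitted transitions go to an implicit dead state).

This is the complement of 'contains `111`'. Use the same substring-matching states — S0 through S3 holding how much of `111` has just been matched — but flip the accepting set: everything except the trap S3 accepts.
4 states suffice.
        0   1  
>* S0   S0  S1 
 * S1   S0  S2 
 * S2   S0  S3 
   S3   S3  S3 
(> = start, * = accepting)

start=S0 accept=S0,S1,S2 S0-0->S0 S0-1->S1 S1-0->S0 S1-1->S2 S2-0->S0 S2-1->S3 S3-0->S3 S3-1->S3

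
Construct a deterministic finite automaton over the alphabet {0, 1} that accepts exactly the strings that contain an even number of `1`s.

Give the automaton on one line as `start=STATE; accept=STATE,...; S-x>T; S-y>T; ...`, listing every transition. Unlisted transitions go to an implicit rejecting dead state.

The only thing that matters is how many `1`s have appeared, reduced mod 2. Use one state per residue: S0 for 0, …, S1 for 1. Reading `1` moves to the next residue; anything else stays put. S0 is accepting.
        0   1  
>* S0   S0  S1 
   S1   S1  S0 
(> = start, * = accepting)

start=S0; accept=S0; S0-0>S0; S0-1>S1; S1-0>S1; S1-1>S0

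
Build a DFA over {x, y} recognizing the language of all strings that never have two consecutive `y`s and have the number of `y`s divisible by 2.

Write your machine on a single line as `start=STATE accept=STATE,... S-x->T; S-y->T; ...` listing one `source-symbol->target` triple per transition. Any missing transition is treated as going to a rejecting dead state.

start=q0; accept=q0,q4; q0-x->q0; q0-y->q1; q1-x->q2; q1-y->q3; q2-x->q2; q2-y->q4; q3-x->q3; q3-y->q3; q4-x->q0; q4-y->q3

Run two small machines in parallel and take their product. One (3 states) tracks partial matches of the forbidden pattern `yy`; the other (2 states) tracks the count of `y`s modulo 2. Each combined state is a pair, one component from each; accept when both components accept. Equivalent product states are then merged.
With 5 states:
        x   y  
>* q0   q0  q1 
   q1   q2  q3 
   q2   q2  q4 
   q3   q3  q3 
 * q4   q0  q3 
(> = start, * = accepting)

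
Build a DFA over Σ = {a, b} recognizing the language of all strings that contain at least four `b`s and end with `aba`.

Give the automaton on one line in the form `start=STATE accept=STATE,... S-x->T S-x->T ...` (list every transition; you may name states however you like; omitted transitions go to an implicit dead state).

start=q0 accept=q18,q21 q0-a->q1 q0-b->q2 q1-a->q1 q1-b->q3 q2-a->q4 q2-b->q5 q3-a->q6 q3-b->q5 q4-a->q4 q4-b->q7 q5-a->q8 q5-b->q9 q6-a->q4 q6-b->q7 q7-a->q10 q7-b->q9 q8-a->q8 q8-b->q11 q9-a->q12 q9-b->q13 q10-a->q8 q10-b->q11 q11-a->q14 q11-b->q13 q12-a->q12 q12-b->q15 q13-a->q16 q13-b->q17 q14-a->q12 q14-b->q15 q15-a->q18 q15-b->q17 q16-a->q16 q16-b->q19 q17-a->q20 q17-b->q17 q18-a->q16 q18-b->q19 q19-a->q21 q19-b->q17 q20-a->q20 q20-b->q19 q21-a->q20 q21-b->q19

Build one automaton per condition and run them in lockstep. One (6 states) tracks the count of `b`s, saturating at 5; the other (4 states) tracks how much of the suffix `aba` has currently been matched. Each combined state is a pair, one component from each; accept when both components accept.
With 22 states:
          a    b  
>  q0     q1   q2 
   q1     q1   q3 
   q2     q4   q5 
   q3     q6   q5 
   q4     q4   q7 
   q5     q8   q9 
   q6     q4   q7 
   q7    q10   q9 
   q8     q8  q11 
   q9    q12  q13 
   q10    q8  q11 
   q11   q14  q13 
   q12   q12  q15 
   q13   q16  q17 
   q14   q12  q15 
   q15   q18  q17 
   q16   q16  q19 
   q17   q20  q17 
 * q18   q16  q19 
   q19   q21  q17 
   q20   q20  q19 
 * q21   q20  q19 
(> = start, * = accepting)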